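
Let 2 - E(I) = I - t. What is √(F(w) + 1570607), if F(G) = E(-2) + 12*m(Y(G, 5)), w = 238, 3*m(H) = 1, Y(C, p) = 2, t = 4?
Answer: √1570619 ≈ 1253.2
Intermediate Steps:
m(H) = ⅓ (m(H) = (⅓)*1 = ⅓)
E(I) = 6 - I (E(I) = 2 - (I - 1*4) = 2 - (I - 4) = 2 - (-4 + I) = 2 + (4 - I) = 6 - I)
F(G) = 12 (F(G) = (6 - 1*(-2)) + 12*(⅓) = (6 + 2) + 4 = 8 + 4 = 12)
√(F(w) + 1570607) = √(12 + 1570607) = √1570619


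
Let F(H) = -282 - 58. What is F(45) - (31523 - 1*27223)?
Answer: -4640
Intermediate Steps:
F(H) = -340
F(45) - (31523 - 1*27223) = -340 - (31523 - 1*27223) = -340 - (31523 - 27223) = -340 - 1*4300 = -340 - 4300 = -4640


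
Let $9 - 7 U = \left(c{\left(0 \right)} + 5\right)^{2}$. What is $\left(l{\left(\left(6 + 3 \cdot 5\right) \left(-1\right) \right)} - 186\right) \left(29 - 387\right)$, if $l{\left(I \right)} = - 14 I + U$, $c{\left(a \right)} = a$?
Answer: $- \frac{264920}{7} \approx -37846.0$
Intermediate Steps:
$U = - \frac{16}{7}$ ($U = \frac{9}{7} - \frac{\left(0 + 5\right)^{2}}{7} = \frac{9}{7} - \frac{5^{2}}{7} = \frac{9}{7} - \frac{25}{7} = - \frac{16}{7} \approx -2.2857$)
$l{\left(I \right)} = - \frac{16}{7} - 14 I$ ($l{\left(I \right)} = - 14 I - \frac{16}{7} = - \frac{16}{7} - 14 I$)
$\left(l{\left(\left(6 + 3 \cdot 5\right) \left(-1\right) \right)} - 186\right) \left(29 - 387\right) = \left(\left(- \frac{16}{7} - 14 \left(6 + 3 \cdot 5\right) \left(-1\right)\right) - 186\right) \left(29 - 387\right) = \left(\left(- \frac{16}{7} - 14 \left(6 + 15\right) \left(-1\right)\right) - 186\right) \left(-358\right) = \left(\left(- \frac{16}{7} - 14 \cdot 21 \left(-1\right)\right) - 186\right) \left(-358\right) = \left(\left(- \frac{16}{7} - -294\right) - 186\right) \left(-358\right) = \left(\left(- \frac{16}{7} + 294\right) - 186\right) \left(-358\right) = \left(\frac{2042}{7} - 186\right) \left(-358\right) = \frac{740}{7} \left(-358\right) = - \frac{264920}{7}$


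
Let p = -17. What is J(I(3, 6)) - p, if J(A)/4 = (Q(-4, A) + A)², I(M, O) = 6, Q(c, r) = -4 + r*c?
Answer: 1953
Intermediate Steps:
Q(c, r) = -4 + c*r
J(A) = 4*(-4 - 3*A)² (J(A) = 4*((-4 - 4*A) + A)² = 4*(-4 - 3*A)²)
J(I(3, 6)) - p = 4*(4 + 3*6)² - 1*(-17) = 4*(4 + 18)² + 17 = 4*22² + 17 = 4*484 + 17 = 1936 + 17 = 1953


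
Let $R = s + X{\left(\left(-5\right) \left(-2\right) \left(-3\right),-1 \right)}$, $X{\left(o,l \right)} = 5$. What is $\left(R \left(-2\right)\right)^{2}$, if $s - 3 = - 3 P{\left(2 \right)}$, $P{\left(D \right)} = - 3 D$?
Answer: $2704$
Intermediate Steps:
$s = 21$ ($s = 3 - 3 \left(\left(-3\right) 2\right) = 3 - -18 = 3 + 18 = 21$)
$R = 26$ ($R = 21 + 5 = 26$)
$\left(R \left(-2\right)\right)^{2} = \left(26 \left(-2\right)\right)^{2} = \left(-52\right)^{2} = 2704$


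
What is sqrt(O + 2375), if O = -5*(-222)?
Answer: sqrt(3485) ≈ 59.034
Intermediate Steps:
O = 1110
sqrt(O + 2375) = sqrt(1110 + 2375) = sqrt(3485)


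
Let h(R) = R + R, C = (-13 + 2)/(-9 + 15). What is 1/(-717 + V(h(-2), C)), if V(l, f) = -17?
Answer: -1/734 ≈ -0.0013624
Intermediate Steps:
C = -11/6 ≈ -1.8333
h(R) = 2*R
1/(-717 + V(h(-2), C)) = 1/(-717 - 17) = 1/(-734) = -1/734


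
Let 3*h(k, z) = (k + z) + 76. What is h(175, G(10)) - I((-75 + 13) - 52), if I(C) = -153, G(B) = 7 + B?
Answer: 727/3 ≈ 242.33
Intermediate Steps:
h(k, z) = 76/3 + k/3 + z/3 (h(k, z) = ((k + z) + 76)/3 = (76 + k + z)/3 = 76/3 + k/3 + z/3)
h(175, G(10)) - I((-75 + 13) - 52) = (76/3 + (⅓)*175 + (7 + 10)/3) - 1*(-153) = (76/3 + 175/3 + (⅓)*17) + 153 = (76/3 + 175/3 + 17/3) + 153 = 268/3 + 153 = 727/3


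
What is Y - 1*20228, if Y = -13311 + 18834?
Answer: -14705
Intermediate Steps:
Y = 5523
Y - 1*20228 = 5523 - 1*20228 = 5523 - 20228 = -14705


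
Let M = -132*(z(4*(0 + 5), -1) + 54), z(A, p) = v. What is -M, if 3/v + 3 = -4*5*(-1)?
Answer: 121572/17 ≈ 7151.3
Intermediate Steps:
v = 3/17 (v = 3/(-3 - 4*5*(-1)) = 3/(-3 - 20*(-1)) = 3/(-3 + 20) = 3/17 ≈ 0.17647)
z(A, p) = 3/17
M = -121572/17 (M = -132*(3/17 + 54) = -132*921/17 = -121572/17 ≈ -7151.3)
-M = -1*(-121572/17) = 121572/17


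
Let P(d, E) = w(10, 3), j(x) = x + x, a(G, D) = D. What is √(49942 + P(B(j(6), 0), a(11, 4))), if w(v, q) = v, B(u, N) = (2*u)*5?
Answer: 4*√3122 ≈ 223.50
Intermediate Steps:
j(x) = 2*x
B(u, N) = 10*u
P(d, E) = 10
√(49942 + P(B(j(6), 0), a(11, 4))) = √(49942 + 10) = √49952 = 4*√3122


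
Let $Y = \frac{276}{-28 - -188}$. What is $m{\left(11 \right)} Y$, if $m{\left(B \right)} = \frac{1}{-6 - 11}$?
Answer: $- \frac{69}{680} \approx -0.10147$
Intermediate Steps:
$m{\left(B \right)} = - \frac{1}{17}$ ($m{\left(B \right)} = \frac{1}{-17} = - \frac{1}{17}$)
$Y = \frac{69}{40}$ ($Y = \frac{276}{-28 + 188} = \frac{276}{160} = 276 \cdot \frac{1}{160} = \frac{69}{40} \approx 1.725$)
$m{\left(11 \right)} Y = \left(- \frac{1}{17}\right) \frac{69}{40} = - \frac{69}{680}$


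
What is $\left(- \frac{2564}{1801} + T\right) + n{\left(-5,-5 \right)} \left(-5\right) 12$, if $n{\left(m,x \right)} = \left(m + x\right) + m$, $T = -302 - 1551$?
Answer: $- \frac{1718917}{1801} \approx -954.42$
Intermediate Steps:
$T = -1853$
$n{\left(m,x \right)} = x + 2 m$
$\left(- \frac{2564}{1801} + T\right) + n{\left(-5,-5 \right)} \left(-5\right) 12 = \left(- \frac{2564}{1801} - 1853\right) + \left(-5 + 2 \left(-5\right)\right) \left(-5\right) 12 = \left(\left(-2564\right) \frac{1}{1801} - 1853\right) + \left(-5 - 10\right) \left(-5\right) 12 = \left(- \frac{2564}{1801} - 1853\right) + \left(-15\right) \left(-5\right) 12 = - \frac{3339817}{1801} + 75 \cdot 12 = - \frac{3339817}{1801} + 900 = - \frac{1718917}{1801}$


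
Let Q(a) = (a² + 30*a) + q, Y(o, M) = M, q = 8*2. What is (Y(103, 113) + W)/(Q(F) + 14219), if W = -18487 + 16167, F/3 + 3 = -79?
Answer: -2207/67371 ≈ -0.032759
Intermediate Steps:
F = -246 (F = -9 + 3*(-79) = -9 - 237 = -246)
W = -2320
q = 16
Q(a) = 16 + a² + 30*a (Q(a) = (a² + 30*a) + 16 = 16 + a² + 30*a)
(Y(103, 113) + W)/(Q(F) + 14219) = (113 - 2320)/((16 + (-246)² + 30*(-246)) + 14219) = -2207/((16 + 60516 - 7380) + 14219) = -2207/(53152 + 14219) = -2207/67371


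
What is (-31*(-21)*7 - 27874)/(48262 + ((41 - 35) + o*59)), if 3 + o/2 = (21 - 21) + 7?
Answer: -23317/48740 ≈ -0.47840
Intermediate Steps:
o = 8 (o = -6 + 2*((21 - 21) + 7) = -6 + 2*(0 + 7) = -6 + 2*7 = -6 + 14 = 8)
(-31*(-21)*7 - 27874)/(48262 + ((41 - 35) + o*59)) = (-31*(-21)*7 - 27874)/(48262 + ((41 - 35) + 8*59)) = (651*7 - 27874)/(48262 + (6 + 472)) = (4557 - 27874)/(48262 + 478) = -23317/48740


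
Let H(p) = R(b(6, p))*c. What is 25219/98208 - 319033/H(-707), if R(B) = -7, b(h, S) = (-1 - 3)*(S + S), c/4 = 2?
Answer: 3916625641/687456 ≈ 5697.3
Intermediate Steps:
c = 8 (c = 4*2 = 8)
b(h, S) = -8*S
H(p) = -56 (H(p) = -7*8 = -56)
25219/98208 - 319033/H(-707) = 25219/98208 - 319033/(-56) = 25219*(1/98208) - 319033*(-1/56) = 25219/98208 + 319033/56 = 3916625641/687456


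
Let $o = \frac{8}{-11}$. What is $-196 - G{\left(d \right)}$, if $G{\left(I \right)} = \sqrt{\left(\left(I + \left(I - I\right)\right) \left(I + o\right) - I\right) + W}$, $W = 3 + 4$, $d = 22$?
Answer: $-196 - \sqrt{453} \approx -217.28$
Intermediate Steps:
$o = - \frac{8}{11}$ ($o = 8 \left(- \frac{1}{11}\right) = - \frac{8}{11} \approx -0.72727$)
$W = 7$
$G{\left(I \right)} = \sqrt{7 - I + I \left(- \frac{8}{11} + I\right)}$ ($G{\left(I \right)} = \sqrt{\left(\left(I + \left(I - I\right)\right) \left(I - \frac{8}{11}\right) - I\right) + 7} = \sqrt{\left(\left(I + 0\right) \left(- \frac{8}{11} + I\right) - I\right) + 7} = \sqrt{\left(I \left(- \frac{8}{11} + I\right) - I\right) + 7} = \sqrt{\left(- I + I \left(- \frac{8}{11} + I\right)\right) + 7} = \sqrt{7 - I + I \left(- \frac{8}{11} + I\right)}$)
$-196 - G{\left(d \right)} = -196 - \frac{\sqrt{847 - 4598 + 121 \cdot 22^{2}}}{11} = -196 - \frac{\sqrt{847 - 4598 + 121 \cdot 484}}{11} = -196 - \frac{\sqrt{847 - 4598 + 58564}}{11} = -196 - \frac{\sqrt{54813}}{11} = -196 - \frac{11 \sqrt{453}}{11} = -196 - \sqrt{453}$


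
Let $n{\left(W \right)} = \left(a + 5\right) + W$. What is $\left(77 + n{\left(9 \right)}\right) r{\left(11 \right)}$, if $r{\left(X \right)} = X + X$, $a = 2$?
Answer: $2046$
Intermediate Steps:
$r{\left(X \right)} = 2 X$
$n{\left(W \right)} = 7 + W$ ($n{\left(W \right)} = \left(2 + 5\right) + W = 7 + W$)
$\left(77 + n{\left(9 \right)}\right) r{\left(11 \right)} = \left(77 + \left(7 + 9\right)\right) 2 \cdot 11 = \left(77 + 16\right) 22 = 93 \cdot 22 = 2046$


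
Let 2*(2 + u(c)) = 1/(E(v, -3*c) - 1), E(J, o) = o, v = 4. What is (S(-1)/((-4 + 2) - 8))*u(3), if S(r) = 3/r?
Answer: -123/200 ≈ -0.61500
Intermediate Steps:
u(c) = -2 + 1/(2*(-1 - 3*c)) (u(c) = -2 + 1/(2*(-3*c - 1)) = -2 + 1/(2*(-1 - 3*c)))
(S(-1)/((-4 + 2) - 8))*u(3) = ((3/(-1))/((-4 + 2) - 8))*((-5 - 12*3)/(2*(1 + 3*3))) = ((3*(-1))/(-2 - 8))*((-5 - 36)/(2*(1 + 9))) = (-3/(-10))*((1/2)*(-41)/10) = (-1/10*(-3))*((1/2)*(1/10)*(-41)) = (3/10)*(-41/20) = -123/200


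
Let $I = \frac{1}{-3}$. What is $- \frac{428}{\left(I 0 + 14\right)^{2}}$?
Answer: $- \frac{107}{49} \approx -2.1837$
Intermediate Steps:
$I = - \frac{1}{3} \approx -0.33333$
$- \frac{428}{\left(I 0 + 14\right)^{2}} = - \frac{428}{\left(\left(- \frac{1}{3}\right) 0 + 14\right)^{2}} = - \frac{428}{\left(0 + 14\right)^{2}} = - \frac{428}{14^{2}} = - \frac{428}{196} = \left(-428\right) \frac{1}{196} = - \frac{107}{49}$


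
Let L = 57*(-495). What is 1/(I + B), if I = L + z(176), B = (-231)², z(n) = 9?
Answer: 1/25155 ≈ 3.9754e-5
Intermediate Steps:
L = -28215
B = 53361
I = -28206 (I = -28215 + 9 = -28206)
1/(I + B) = 1/(-28206 + 53361) = 1/25155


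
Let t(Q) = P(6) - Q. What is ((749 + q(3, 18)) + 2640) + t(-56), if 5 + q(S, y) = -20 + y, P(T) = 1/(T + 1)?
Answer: 24067/7 ≈ 3438.1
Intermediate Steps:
P(T) = 1/(1 + T)
q(S, y) = -25 + y (q(S, y) = -5 + (-20 + y) = -25 + y)
t(Q) = ⅐ - Q (t(Q) = 1/(1 + 6) - Q = 1/7 - Q = ⅐ - Q)
((749 + q(3, 18)) + 2640) + t(-56) = ((749 + (-25 + 18)) + 2640) + (⅐ - 1*(-56)) = ((749 - 7) + 2640) + (⅐ + 56) = (742 + 2640) + 393/7 = 3382 + 393/7 = 24067/7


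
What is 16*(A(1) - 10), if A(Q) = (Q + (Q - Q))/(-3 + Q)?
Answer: -168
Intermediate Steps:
A(Q) = Q/(-3 + Q) (A(Q) = (Q + 0)/(-3 + Q) = Q/(-3 + Q))
16*(A(1) - 10) = 16*(1/(-3 + 1) - 10) = 16*(1/(-2) - 10) = 16*(1*(-½) - 10) = 16*(-½ - 10) = 16*(-21/2) = -168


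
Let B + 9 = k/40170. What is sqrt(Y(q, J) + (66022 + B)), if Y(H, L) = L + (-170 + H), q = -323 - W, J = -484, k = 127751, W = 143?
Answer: sqrt(619635218730)/3090 ≈ 254.75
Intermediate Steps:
B = -17983/3090 (B = -9 + 127751/40170 = -9 + 127751*(1/40170) = -9 + 9827/3090 = -17983/3090 ≈ -5.8197)
q = -466 (q = -323 - 1*143 = -323 - 143 = -466)
Y(H, L) = -170 + H + L
sqrt(Y(q, J) + (66022 + B)) = sqrt((-170 - 466 - 484) + (66022 - 17983/3090)) = sqrt(-1120 + 203989997/3090) = sqrt(200529197/3090) = sqrt(619635218730)/3090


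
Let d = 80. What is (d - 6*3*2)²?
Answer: 1936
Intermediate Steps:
(d - 6*3*2)² = (80 - 6*3*2)² = (80 - 18*2)² = (80 - 36)² = 44² = 1936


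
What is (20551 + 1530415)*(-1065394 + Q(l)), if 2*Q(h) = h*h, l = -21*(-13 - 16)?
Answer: -1364777960081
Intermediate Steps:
l = 609 (l = -21*(-29) = 609)
Q(h) = h²/2 (Q(h) = (h*h)/2 = h²/2)
(20551 + 1530415)*(-1065394 + Q(l)) = (20551 + 1530415)*(-1065394 + (½)*609²) = 1550966*(-1065394 + (½)*370881) = 1550966*(-1065394 + 370881/2) = 1550966*(-1759907/2) = -1364777960081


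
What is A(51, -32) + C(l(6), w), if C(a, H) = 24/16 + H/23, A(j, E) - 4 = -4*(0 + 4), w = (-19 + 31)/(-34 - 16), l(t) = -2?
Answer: -12087/1150 ≈ -10.510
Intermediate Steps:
w = -6/25 (w = 12/(-50) = 12*(-1/50) = -6/25 ≈ -0.24000)
A(j, E) = -12 (A(j, E) = 4 - 4*(0 + 4) = 4 - 4*4 = 4 - 16 = -12)
C(a, H) = 3/2 + H/23 (C(a, H) = 24*(1/16) + H*(1/23) = 3/2 + H/23)
A(51, -32) + C(l(6), w) = -12 + (3/2 + (1/23)*(-6/25)) = -12 + (3/2 - 6/575) = -12 + 1713/1150 = -12087/1150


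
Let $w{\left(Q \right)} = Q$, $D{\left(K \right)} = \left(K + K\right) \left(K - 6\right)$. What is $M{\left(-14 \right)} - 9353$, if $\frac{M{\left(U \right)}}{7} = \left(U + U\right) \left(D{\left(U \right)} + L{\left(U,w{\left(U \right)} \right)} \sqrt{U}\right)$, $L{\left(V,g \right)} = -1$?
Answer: $-119113 + 196 i \sqrt{14} \approx -1.1911 \cdot 10^{5} + 733.37 i$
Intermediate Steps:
$D{\left(K \right)} = 2 K \left(-6 + K\right)$
$M{\left(U \right)} = 14 U \left(- \sqrt{U} + 2 U \left(-6 + U\right)\right)$ ($M{\left(U \right)} = 7 \left(U + U\right) \left(2 U \left(-6 + U\right) - \sqrt{U}\right) = 7 \cdot 2 U \left(- \sqrt{U} + 2 U \left(-6 + U\right)\right) = 14 U \left(- \sqrt{U} + 2 U \left(-6 + U\right)\right)$)
$M{\left(-14 \right)} - 9353 = \left(- 14 \left(-14\right)^{\frac{3}{2}} + 28 \left(-14\right)^{2} \left(-6 - 14\right)\right) - 9353 = \left(- 14 \left(- 14 i \sqrt{14}\right) + 28 \cdot 196 \left(-20\right)\right) - 9353 = \left(196 i \sqrt{14} - 109760\right) - 9353 = \left(-109760 + 196 i \sqrt{14}\right) - 9353 = -119113 + 196 i \sqrt{14}$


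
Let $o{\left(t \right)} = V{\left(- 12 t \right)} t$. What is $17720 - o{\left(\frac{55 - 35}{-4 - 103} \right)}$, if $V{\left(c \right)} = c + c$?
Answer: $\frac{202885880}{11449} \approx 17721.0$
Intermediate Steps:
$V{\left(c \right)} = 2 c$
$o{\left(t \right)} = - 24 t^{2}$ ($o{\left(t \right)} = 2 \left(- 12 t\right) t = - 24 t t = - 24 t^{2}$)
$17720 - o{\left(\frac{55 - 35}{-4 - 103} \right)} = 17720 - - 24 \left(\frac{55 - 35}{-4 - 103}\right)^{2} = 17720 - - 24 \left(\frac{20}{-107}\right)^{2} = 17720 - - 24 \left(20 \left(- \frac{1}{107}\right)\right)^{2} = 17720 - - 24 \left(- \frac{20}{107}\right)^{2} = 17720 - \left(-24\right) \frac{400}{11449} = 17720 - - \frac{9600}{11449} = 17720 + \frac{9600}{11449} = \frac{202885880}{11449}$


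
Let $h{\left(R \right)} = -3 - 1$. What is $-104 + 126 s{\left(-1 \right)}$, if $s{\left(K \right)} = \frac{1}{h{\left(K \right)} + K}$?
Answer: $- \frac{646}{5} \approx -129.2$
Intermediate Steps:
$h{\left(R \right)} = -4$
$s{\left(K \right)} = \frac{1}{-4 + K}$
$-104 + 126 s{\left(-1 \right)} = -104 + \frac{126}{-4 - 1} = -104 + \frac{126}{-5} = -104 + 126 \left(- \frac{1}{5}\right) = -104 - \frac{126}{5} = - \frac{646}{5}$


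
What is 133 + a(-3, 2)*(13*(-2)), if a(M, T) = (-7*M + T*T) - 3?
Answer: -439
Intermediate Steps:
a(M, T) = -3 + T² - 7*M (a(M, T) = (-7*M + T²) - 3 = (T² - 7*M) - 3 = -3 + T² - 7*M)
133 + a(-3, 2)*(13*(-2)) = 133 + (-3 + 2² - 7*(-3))*(13*(-2)) = 133 + (-3 + 4 + 21)*(-26) = 133 + 22*(-26) = 133 - 572 = -439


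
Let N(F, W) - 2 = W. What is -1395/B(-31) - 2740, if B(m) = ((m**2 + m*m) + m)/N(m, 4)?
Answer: -167410/61 ≈ -2744.4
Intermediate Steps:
N(F, W) = 2 + W
B(m) = m**2/3 + m/6 (B(m) = ((m**2 + m*m) + m)/(2 + 4) = ((m**2 + m**2) + m)/6 = (2*m**2 + m)*(1/6) = (m + 2*m**2)*(1/6) = m**2/3 + m/6)
-1395/B(-31) - 2740 = -1395*(-6/(31*(1 + 2*(-31)))) - 2740 = -1395*(-6/(31*(1 - 62))) - 2740 = -1395/((1/6)*(-31)*(-61)) - 2740 = -1395/1891/6 - 2740 = -1395*6/1891 - 2740 = -270/61 - 2740 = -167410/61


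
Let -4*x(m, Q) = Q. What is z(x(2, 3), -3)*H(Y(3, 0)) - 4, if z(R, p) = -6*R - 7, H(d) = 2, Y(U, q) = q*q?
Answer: -9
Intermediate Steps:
x(m, Q) = -Q/4
Y(U, q) = q²
z(R, p) = -7 - 6*R
z(x(2, 3), -3)*H(Y(3, 0)) - 4 = (-7 - (-3)*3/2)*2 - 4 = (-7 - 6*(-¾))*2 - 4 = (-7 + 9/2)*2 - 4 = -5/2*2 - 4 = -5 - 4 = -9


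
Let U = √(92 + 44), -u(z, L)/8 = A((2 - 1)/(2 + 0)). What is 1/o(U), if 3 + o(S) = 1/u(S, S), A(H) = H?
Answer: -4/13 ≈ -0.30769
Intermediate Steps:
u(z, L) = -4 (u(z, L) = -8*(2 - 1)/(2 + 0) = -8/2 = -8*½ = -4)
U = 2*√34 (U = √136 = 2*√34 ≈ 11.662)
o(S) = -13/4 (o(S) = -3 + 1/(-4) = -3 - ¼ = -13/4)
1/o(U) = 1/(-13/4) = -4/13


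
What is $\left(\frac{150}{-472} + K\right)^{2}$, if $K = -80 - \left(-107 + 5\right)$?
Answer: $\frac{26183689}{55696} \approx 470.12$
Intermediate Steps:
$K = 22$ ($K = -80 - -102 = -80 + 102 = 22$)
$\left(\frac{150}{-472} + K\right)^{2} = \left(\frac{150}{-472} + 22\right)^{2} = \left(150 \left(- \frac{1}{472}\right) + 22\right)^{2} = \left(- \frac{75}{236} + 22\right)^{2} = \left(\frac{5117}{236}\right)^{2} = \frac{26183689}{55696}$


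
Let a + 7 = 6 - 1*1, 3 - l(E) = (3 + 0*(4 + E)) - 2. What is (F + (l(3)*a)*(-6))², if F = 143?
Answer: 27889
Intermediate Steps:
l(E) = 2 (l(E) = 3 - ((3 + 0*(4 + E)) - 2) = 3 - ((3 + 0) - 2) = 3 - (3 - 2) = 3 - 1*1 = 3 - 1 = 2)
a = -2 (a = -7 + (6 - 1*1) = -7 + (6 - 1) = -7 + 5 = -2)
(F + (l(3)*a)*(-6))² = (143 + (2*(-2))*(-6))² = (143 - 4*(-6))² = (143 + 24)² = 167² = 27889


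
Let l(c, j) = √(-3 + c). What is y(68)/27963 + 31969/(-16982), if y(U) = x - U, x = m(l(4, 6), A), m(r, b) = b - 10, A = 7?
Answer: -127879267/67838238 ≈ -1.8851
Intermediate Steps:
m(r, b) = -10 + b
x = -3 (x = -10 + 7 = -3)
y(U) = -3 - U
y(68)/27963 + 31969/(-16982) = (-3 - 1*68)/27963 + 31969/(-16982) = (-3 - 68)*(1/27963) + 31969*(-1/16982) = -71*1/27963 - 4567/2426 = -71/27963 - 4567/2426 = -127879267/67838238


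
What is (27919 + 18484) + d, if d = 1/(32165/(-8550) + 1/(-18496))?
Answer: 2760648955237/59493239 ≈ 46403.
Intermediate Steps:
d = -15814080/59493239 (d = 1/(32165*(-1/8550) - 1/18496) = 1/(-6433/1710 - 1/18496) = 1/(-59493239/15814080) = -15814080/59493239 ≈ -0.26581)
(27919 + 18484) + d = (27919 + 18484) - 15814080/59493239 = 46403 - 15814080/59493239 = 2760648955237/59493239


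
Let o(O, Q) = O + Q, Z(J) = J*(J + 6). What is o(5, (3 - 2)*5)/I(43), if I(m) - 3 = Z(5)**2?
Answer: 5/1514 ≈ 0.0033025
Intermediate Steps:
Z(J) = J*(6 + J)
I(m) = 3028 (I(m) = 3 + (5*(6 + 5))**2 = 3 + (5*11)**2 = 3 + 55**2 = 3 + 3025 = 3028)
o(5, (3 - 2)*5)/I(43) = (5 + (3 - 2)*5)/3028 = (5 + 1*5)*(1/3028) = (5 + 5)*(1/3028) = 10*(1/3028) = 5/1514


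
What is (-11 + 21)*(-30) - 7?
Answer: -307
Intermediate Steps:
(-11 + 21)*(-30) - 7 = 10*(-30) - 7 = -300 - 7 = -307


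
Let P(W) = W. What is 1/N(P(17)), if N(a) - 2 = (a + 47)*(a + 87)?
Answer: 1/6658 ≈ 0.00015020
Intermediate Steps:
N(a) = 2 + (47 + a)*(87 + a) (N(a) = 2 + (a + 47)*(a + 87) = 2 + (47 + a)*(87 + a))
1/N(P(17)) = 1/(4091 + 17² + 134*17) = 1/(4091 + 289 + 2278) = 1/6658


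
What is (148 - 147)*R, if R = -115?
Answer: -115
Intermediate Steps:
(148 - 147)*R = (148 - 147)*(-115) = 1*(-115) = -115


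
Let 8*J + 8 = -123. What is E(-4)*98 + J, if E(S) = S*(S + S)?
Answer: 24957/8 ≈ 3119.6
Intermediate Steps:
J = -131/8 (J = -1 + (⅛)*(-123) = -1 - 123/8 = -131/8 ≈ -16.375)
E(S) = 2*S² (E(S) = S*(2*S) = 2*S²)
E(-4)*98 + J = (2*(-4)²)*98 - 131/8 = (2*16)*98 - 131/8 = 32*98 - 131/8 = 3136 - 131/8 = 24957/8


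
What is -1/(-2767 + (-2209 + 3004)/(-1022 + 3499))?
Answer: 2477/6853064 ≈ 0.00036144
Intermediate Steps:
-1/(-2767 + (-2209 + 3004)/(-1022 + 3499)) = -1/(-2767 + 795/2477) = -1/(-6853064/2477) = -1*(-2477/6853064) = 2477/6853064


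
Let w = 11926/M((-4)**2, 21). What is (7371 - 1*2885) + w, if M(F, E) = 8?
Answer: 23907/4 ≈ 5976.8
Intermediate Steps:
w = 5963/4 (w = 11926/8 = 11926*(1/8) = 5963/4 ≈ 1490.8)
(7371 - 1*2885) + w = (7371 - 1*2885) + 5963/4 = (7371 - 2885) + 5963/4 = 4486 + 5963/4 = 23907/4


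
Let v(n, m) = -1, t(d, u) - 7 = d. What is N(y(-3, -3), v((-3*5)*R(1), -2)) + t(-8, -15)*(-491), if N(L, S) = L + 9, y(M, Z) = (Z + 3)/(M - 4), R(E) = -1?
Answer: 500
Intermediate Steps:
t(d, u) = 7 + d
y(M, Z) = (3 + Z)/(-4 + M)
N(L, S) = 9 + L
N(y(-3, -3), v((-3*5)*R(1), -2)) + t(-8, -15)*(-491) = (9 + (3 - 3)/(-4 - 3)) + (7 - 8)*(-491) = (9 + 0/(-7)) - 1*(-491) = (9 - ⅐*0) + 491 = (9 + 0) + 491 = 9 + 491 = 500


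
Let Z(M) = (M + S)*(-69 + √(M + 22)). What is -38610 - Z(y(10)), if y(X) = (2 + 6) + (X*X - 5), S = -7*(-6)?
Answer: -28605 - 725*√5 ≈ -30226.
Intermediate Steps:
S = 42
y(X) = 3 + X² (y(X) = 8 + (X² - 5) = 8 + (-5 + X²) = 3 + X²)
Z(M) = (-69 + √(22 + M))*(42 + M) (Z(M) = (M + 42)*(-69 + √(M + 22)) = (42 + M)*(-69 + √(22 + M)) = (-69 + √(22 + M))*(42 + M))
-38610 - Z(y(10)) = -38610 - (-2898 - 69*(3 + 10²) + 42*√(22 + (3 + 10²)) + (3 + 10²)*√(22 + (3 + 10²))) = -38610 - (-2898 - 69*(3 + 100) + 42*√(22 + (3 + 100)) + (3 + 100)*√(22 + (3 + 100))) = -38610 - (-2898 - 69*103 + 42*√(22 + 103) + 103*√(22 + 103)) = -38610 - (-2898 - 7107 + 42*√125 + 103*√125) = -38610 - (-2898 - 7107 + 42*(5*√5) + 103*(5*√5)) = -38610 - (-2898 - 7107 + 210*√5 + 515*√5) = -38610 - (-10005 + 725*√5) = -38610 + (10005 - 725*√5) = -28605 - 725*√5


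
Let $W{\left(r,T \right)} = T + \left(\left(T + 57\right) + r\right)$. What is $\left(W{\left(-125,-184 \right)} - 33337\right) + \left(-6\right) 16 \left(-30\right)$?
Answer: $-30893$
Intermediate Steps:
$W{\left(r,T \right)} = 57 + r + 2 T$ ($W{\left(r,T \right)} = T + \left(\left(57 + T\right) + r\right) = T + \left(57 + T + r\right) = 57 + r + 2 T$)
$\left(W{\left(-125,-184 \right)} - 33337\right) + \left(-6\right) 16 \left(-30\right) = \left(\left(57 - 125 + 2 \left(-184\right)\right) - 33337\right) + \left(-6\right) 16 \left(-30\right) = \left(\left(57 - 125 - 368\right) - 33337\right) - -2880 = \left(-436 - 33337\right) + 2880 = -33773 + 2880 = -30893$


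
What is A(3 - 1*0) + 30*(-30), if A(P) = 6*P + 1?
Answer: -881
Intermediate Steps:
A(P) = 1 + 6*P
A(3 - 1*0) + 30*(-30) = (1 + 6*(3 - 1*0)) + 30*(-30) = (1 + 6*(3 + 0)) - 900 = (1 + 6*3) - 900 = (1 + 18) - 900 = 19 - 900 = -881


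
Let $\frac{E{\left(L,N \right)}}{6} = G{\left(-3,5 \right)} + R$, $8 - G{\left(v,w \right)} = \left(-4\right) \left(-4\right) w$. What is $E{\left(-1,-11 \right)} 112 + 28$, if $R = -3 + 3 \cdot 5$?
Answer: $-40292$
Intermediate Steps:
$G{\left(v,w \right)} = 8 - 16 w$ ($G{\left(v,w \right)} = 8 - \left(-4\right) \left(-4\right) w = 8 - 16 w$)
$R = 12$ ($R = -3 + 15 = 12$)
$E{\left(L,N \right)} = -360$ ($E{\left(L,N \right)} = 6 \left(\left(8 - 80\right) + 12\right) = 6 \left(-72 + 12\right) = 6 \left(-60\right) = -360$)
$E{\left(-1,-11 \right)} 112 + 28 = \left(-360\right) 112 + 28 = -40320 + 28 = -40292$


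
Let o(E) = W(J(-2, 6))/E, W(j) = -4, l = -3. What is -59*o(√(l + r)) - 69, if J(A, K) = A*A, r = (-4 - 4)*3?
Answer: -69 - 236*I*√3/9 ≈ -69.0 - 45.418*I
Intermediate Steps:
r = -24 (r = -8*3 = -24)
J(A, K) = A²
o(E) = -4/E
-59*o(√(l + r)) - 69 = -(-236)/(√(-3 - 24)) - 69 = -(-236)/(√(-27)) - 69 = -(-236)/(3*I*√3) - 69 = -(-236)*(-I*√3/9) - 69 = -236*I*√3/9 - 69 = -69 - 236*I*√3/9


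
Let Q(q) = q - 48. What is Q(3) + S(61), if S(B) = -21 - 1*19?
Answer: -85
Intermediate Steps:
S(B) = -40 (S(B) = -21 - 19 = -40)
Q(q) = -48 + q
Q(3) + S(61) = (-48 + 3) - 40 = -45 - 40 = -85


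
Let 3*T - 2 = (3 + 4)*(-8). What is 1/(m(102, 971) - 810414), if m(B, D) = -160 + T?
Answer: -1/810592 ≈ -1.2337e-6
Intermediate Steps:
T = -18 (T = ⅔ + ((3 + 4)*(-8))/3 = ⅔ + (7*(-8))/3 = ⅔ + (⅓)*(-56) = ⅔ - 56/3 = -18)
m(B, D) = -178 (m(B, D) = -160 - 18 = -178)
1/(m(102, 971) - 810414) = 1/(-178 - 810414) = 1/(-810592) = -1/810592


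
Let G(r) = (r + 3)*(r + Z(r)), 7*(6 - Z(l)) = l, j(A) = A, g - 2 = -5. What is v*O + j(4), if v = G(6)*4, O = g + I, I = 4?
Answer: 2836/7 ≈ 405.14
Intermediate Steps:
g = -3 (g = 2 - 5 = -3)
Z(l) = 6 - l/7
G(r) = (3 + r)*(6 + 6*r/7) (G(r) = (r + 3)*(r + (6 - r/7)) = (3 + r)*(6 + 6*r/7))
O = 1 (O = -3 + 4 = 1)
v = 2808/7 (v = (18 + (6/7)*6**2 + (60/7)*6)*4 = (18 + (6/7)*36 + 360/7)*4 = (18 + 216/7 + 360/7)*4 = (702/7)*4 = 2808/7 ≈ 401.14)
v*O + j(4) = (2808/7)*1 + 4 = 2808/7 + 4 = 2836/7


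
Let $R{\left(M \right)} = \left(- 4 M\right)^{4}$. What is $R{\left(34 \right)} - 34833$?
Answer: $342067183$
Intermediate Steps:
$R{\left(M \right)} = 256 M^{4}$
$R{\left(34 \right)} - 34833 = 256 \cdot 34^{4} - 34833 = 256 \cdot 1336336 - 34833 = 342102016 - 34833 = 342067183$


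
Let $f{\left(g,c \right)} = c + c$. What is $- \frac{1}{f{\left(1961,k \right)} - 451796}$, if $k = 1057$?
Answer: $\frac{1}{449682} \approx 2.2238 \cdot 10^{-6}$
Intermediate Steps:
$f{\left(g,c \right)} = 2 c$
$- \frac{1}{f{\left(1961,k \right)} - 451796} = - \frac{1}{2 \cdot 1057 - 451796} = - \frac{1}{2114 - 451796} = - \frac{1}{-449682} = \left(-1\right) \left(- \frac{1}{449682}\right) = \frac{1}{449682}$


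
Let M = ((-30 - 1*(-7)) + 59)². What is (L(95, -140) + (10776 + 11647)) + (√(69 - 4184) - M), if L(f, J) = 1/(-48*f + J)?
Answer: 99296899/4700 + I*√4115 ≈ 21127.0 + 64.148*I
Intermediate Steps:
L(f, J) = 1/(J - 48*f)
M = 1296 (M = ((-30 + 7) + 59)² = (-23 + 59)² = 36² = 1296)
(L(95, -140) + (10776 + 11647)) + (√(69 - 4184) - M) = (1/(-140 - 48*95) + (10776 + 11647)) + (√(69 - 4184) - 1*1296) = (1/(-140 - 4560) + 22423) + (√(-4115) - 1296) = (1/(-4700) + 22423) + (I*√4115 - 1296) = (-1/4700 + 22423) + (-1296 + I*√4115) = 105388099/4700 + (-1296 + I*√4115) = 99296899/4700 + I*√4115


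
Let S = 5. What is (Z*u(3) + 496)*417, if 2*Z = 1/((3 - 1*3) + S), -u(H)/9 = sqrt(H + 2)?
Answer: 206832 - 3753*sqrt(5)/10 ≈ 2.0599e+5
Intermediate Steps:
u(H) = -9*sqrt(2 + H) (u(H) = -9*sqrt(H + 2) = -9*sqrt(2 + H))
Z = 1/10 (Z = 1/(2*((3 - 1*3) + 5)) = 1/(2*((3 - 3) + 5)) = 1/(2*(0 + 5)) = (1/2)/5 = (1/2)*(1/5) = 1/10 ≈ 0.10000)
(Z*u(3) + 496)*417 = ((-9*sqrt(2 + 3))/10 + 496)*417 = ((-9*sqrt(5))/10 + 496)*417 = (-9*sqrt(5)/10 + 496)*417 = (496 - 9*sqrt(5)/10)*417 = 206832 - 3753*sqrt(5)/10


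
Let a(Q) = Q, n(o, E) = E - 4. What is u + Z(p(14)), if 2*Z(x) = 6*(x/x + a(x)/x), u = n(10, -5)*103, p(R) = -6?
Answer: -921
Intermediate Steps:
n(o, E) = -4 + E
u = -927 (u = (-4 - 5)*103 = -9*103 = -927)
Z(x) = 6 (Z(x) = (6*(x/x + x/x))/2 = (6*(1 + 1))/2 = (6*2)/2 = (1/2)*12 = 6)
u + Z(p(14)) = -927 + 6 = -921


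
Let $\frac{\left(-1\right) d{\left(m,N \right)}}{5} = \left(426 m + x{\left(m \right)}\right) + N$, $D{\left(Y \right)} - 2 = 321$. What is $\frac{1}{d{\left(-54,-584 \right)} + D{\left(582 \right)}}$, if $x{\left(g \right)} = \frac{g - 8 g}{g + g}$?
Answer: $\frac{2}{236561} \approx 8.4545 \cdot 10^{-6}$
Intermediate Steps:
$D{\left(Y \right)} = 323$ ($D{\left(Y \right)} = 2 + 321 = 323$)
$x{\left(g \right)} = - \frac{7}{2}$ ($x{\left(g \right)} = \frac{\left(-7\right) g}{2 g} = - 7 g \frac{1}{2 g} = - \frac{7}{2}$)
$d{\left(m,N \right)} = \frac{35}{2} - 2130 m - 5 N$ ($d{\left(m,N \right)} = - 5 \left(\left(426 m - \frac{7}{2}\right) + N\right) = - 5 \left(\left(- \frac{7}{2} + 426 m\right) + N\right) = - 5 \left(- \frac{7}{2} + N + 426 m\right) = \frac{35}{2} - 2130 m - 5 N$)
$\frac{1}{d{\left(-54,-584 \right)} + D{\left(582 \right)}} = \frac{1}{\left(\frac{35}{2} - -115020 - -2920\right) + 323} = \frac{1}{\left(\frac{35}{2} + 115020 + 2920\right) + 323} = \frac{1}{\frac{235915}{2} + 323} = \frac{1}{\frac{236561}{2}} = \frac{2}{236561}$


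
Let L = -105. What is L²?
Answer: 11025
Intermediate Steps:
L² = (-105)² = 11025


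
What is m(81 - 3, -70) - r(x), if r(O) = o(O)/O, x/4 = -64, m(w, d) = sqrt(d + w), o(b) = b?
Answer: -1 + 2*sqrt(2) ≈ 1.8284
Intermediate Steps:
x = -256 (x = 4*(-64) = -256)
r(O) = 1 (r(O) = O/O = 1)
m(81 - 3, -70) - r(x) = sqrt(-70 + (81 - 3)) - 1*1 = sqrt(-70 + 78) - 1 = sqrt(8) - 1 = 2*sqrt(2) - 1 = -1 + 2*sqrt(2)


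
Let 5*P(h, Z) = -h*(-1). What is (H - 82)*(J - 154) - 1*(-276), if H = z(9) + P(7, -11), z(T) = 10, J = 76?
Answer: 28914/5 ≈ 5782.8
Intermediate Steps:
P(h, Z) = h/5 (P(h, Z) = (-h*(-1))/5 = h/5)
H = 57/5 (H = 10 + (⅕)*7 = 10 + 7/5 = 57/5 ≈ 11.400)
(H - 82)*(J - 154) - 1*(-276) = (57/5 - 82)*(76 - 154) - 1*(-276) = -353/5*(-78) + 276 = 27534/5 + 276 = 28914/5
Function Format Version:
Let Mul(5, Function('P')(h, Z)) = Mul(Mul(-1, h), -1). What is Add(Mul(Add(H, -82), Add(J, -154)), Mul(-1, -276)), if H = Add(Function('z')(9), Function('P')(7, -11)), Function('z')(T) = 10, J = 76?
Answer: Rational(28914, 5) ≈ 5782.8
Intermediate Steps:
Function('P')(h, Z) = Mul(Rational(1, 5), h) (Function('P')(h, Z) = Mul(Rational(1, 5), Mul(Mul(-1, h), -1)) = Mul(Rational(1, 5), h))
H = Rational(57, 5) (H = Add(10, Mul(Rational(1, 5), 7)) = Add(10, Rational(7, 5)) = Rational(57, 5) ≈ 11.400)
Add(Mul(Add(H, -82), Add(J, -154)), Mul(-1, -276)) = Add(Mul(Add(Rational(57, 5), -82), Add(76, -154)), Mul(-1, -276)) = Add(Mul(Rational(-353, 5), -78), 276) = Add(Rational(27534, 5), 276) = Rational(28914, 5)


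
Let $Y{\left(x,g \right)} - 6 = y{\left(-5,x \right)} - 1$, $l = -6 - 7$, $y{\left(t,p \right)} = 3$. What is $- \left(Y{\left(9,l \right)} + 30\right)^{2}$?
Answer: $-1444$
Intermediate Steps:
$l = -13$ ($l = -6 - 7 = -13$)
$Y{\left(x,g \right)} = 8$ ($Y{\left(x,g \right)} = 6 + \left(3 - 1\right) = 6 + 2 = 8$)
$- \left(Y{\left(9,l \right)} + 30\right)^{2} = - \left(8 + 30\right)^{2} = - 38^{2} = \left(-1\right) 1444 = -1444$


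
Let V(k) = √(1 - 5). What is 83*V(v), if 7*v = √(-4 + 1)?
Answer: 166*I ≈ 166.0*I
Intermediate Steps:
v = I*√3/7 (v = √(-4 + 1)/7 = √(-3)/7 = (I*√3)/7 = I*√3/7 ≈ 0.24744*I)
V(k) = 2*I (V(k) = √(-4) = 2*I)
83*V(v) = 83*(2*I) = 166*I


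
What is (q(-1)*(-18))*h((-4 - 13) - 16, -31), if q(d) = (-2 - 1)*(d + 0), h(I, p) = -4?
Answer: 216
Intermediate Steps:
q(d) = -3*d
(q(-1)*(-18))*h((-4 - 13) - 16, -31) = (-3*(-1)*(-18))*(-4) = (3*(-18))*(-4) = -54*(-4) = 216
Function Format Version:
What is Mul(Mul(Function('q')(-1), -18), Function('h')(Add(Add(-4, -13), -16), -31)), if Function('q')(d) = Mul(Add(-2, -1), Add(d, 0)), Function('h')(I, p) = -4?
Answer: 216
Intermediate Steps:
Function('q')(d) = Mul(-3, d)
Mul(Mul(Function('q')(-1), -18), Function('h')(Add(Add(-4, -13), -16), -31)) = Mul(Mul(Mul(-3, -1), -18), -4) = Mul(Mul(3, -18), -4) = Mul(-54, -4) = 216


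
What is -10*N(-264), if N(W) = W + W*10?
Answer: 29040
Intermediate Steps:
N(W) = 11*W (N(W) = W + 10*W = 11*W)
-10*N(-264) = -110*(-264) = -10*(-2904) = 29040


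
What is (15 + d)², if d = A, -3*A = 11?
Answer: 1156/9 ≈ 128.44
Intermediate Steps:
A = -11/3 (A = -⅓*11 = -11/3 ≈ -3.6667)
d = -11/3 ≈ -3.6667
(15 + d)² = (15 - 11/3)² = (34/3)² = 1156/9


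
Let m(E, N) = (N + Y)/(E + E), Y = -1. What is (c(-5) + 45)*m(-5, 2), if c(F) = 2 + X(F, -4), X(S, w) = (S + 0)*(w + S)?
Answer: -46/5 ≈ -9.2000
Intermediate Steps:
m(E, N) = (-1 + N)/(2*E) (m(E, N) = (N - 1)/(E + E) = (-1 + N)/((2*E)) = (-1 + N)*(1/(2*E)) = (-1 + N)/(2*E))
X(S, w) = S*(S + w)
c(F) = 2 + F*(-4 + F) (c(F) = 2 + F*(F - 4) = 2 + F*(-4 + F))
(c(-5) + 45)*m(-5, 2) = ((2 - 5*(-4 - 5)) + 45)*((1/2)*(-1 + 2)/(-5)) = ((2 - 5*(-9)) + 45)*((1/2)*(-1/5)*1) = ((2 + 45) + 45)*(-1/10) = (47 + 45)*(-1/10) = 92*(-1/10) = -46/5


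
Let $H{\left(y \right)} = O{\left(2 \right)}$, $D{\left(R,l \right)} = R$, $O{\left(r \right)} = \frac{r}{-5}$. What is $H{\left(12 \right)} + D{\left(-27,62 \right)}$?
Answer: $- \frac{137}{5} \approx -27.4$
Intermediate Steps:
$O{\left(r \right)} = - \frac{r}{5}$ ($O{\left(r \right)} = r \left(- \frac{1}{5}\right) = - \frac{r}{5}$)
$H{\left(y \right)} = - \frac{2}{5}$ ($H{\left(y \right)} = \left(- \frac{1}{5}\right) 2 = - \frac{2}{5}$)
$H{\left(12 \right)} + D{\left(-27,62 \right)} = - \frac{2}{5} - 27 = - \frac{137}{5}$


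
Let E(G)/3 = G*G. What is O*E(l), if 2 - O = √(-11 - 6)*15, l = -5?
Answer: 150 - 1125*I*√17 ≈ 150.0 - 4638.5*I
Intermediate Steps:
E(G) = 3*G² (E(G) = 3*(G*G) = 3*G²)
O = 2 - 15*I*√17 (O = 2 - √(-11 - 6)*15 = 2 - √(-17)*15 = 2 - I*√17*15 = 2 - 15*I*√17 ≈ 2.0 - 61.847*I)
O*E(l) = (2 - 15*I*√17)*(3*(-5)²) = (2 - 15*I*√17)*(3*25) = (2 - 15*I*√17)*75 = 150 - 1125*I*√17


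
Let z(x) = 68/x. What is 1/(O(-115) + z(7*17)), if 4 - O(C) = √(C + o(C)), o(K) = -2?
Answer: 224/6757 + 147*I*√13/6757 ≈ 0.033151 + 0.07844*I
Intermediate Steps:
O(C) = 4 - √(-2 + C) (O(C) = 4 - √(C - 2) = 4 - √(-2 + C))
1/(O(-115) + z(7*17)) = 1/((4 - √(-2 - 115)) + 68/((7*17))) = 1/((4 - √(-117)) + 68/119) = 1/((4 - 3*I*√13) + 68*(1/119)) = 1/((4 - 3*I*√13) + 4/7) = 1/(32/7 - 3*I*√13)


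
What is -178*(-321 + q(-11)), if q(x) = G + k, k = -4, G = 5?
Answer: 56960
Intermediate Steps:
q(x) = 1 (q(x) = 5 - 4 = 1)
-178*(-321 + q(-11)) = -178*(-321 + 1) = -178*(-320) = 56960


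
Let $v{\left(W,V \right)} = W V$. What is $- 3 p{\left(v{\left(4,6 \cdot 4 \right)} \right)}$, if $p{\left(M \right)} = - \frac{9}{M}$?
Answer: $\frac{9}{32} \approx 0.28125$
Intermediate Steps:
$v{\left(W,V \right)} = V W$
$- 3 p{\left(v{\left(4,6 \cdot 4 \right)} \right)} = - 3 \left(- \frac{9}{6 \cdot 4 \cdot 4}\right) = - 3 \left(- \frac{9}{24 \cdot 4}\right) = - 3 \left(- \frac{9}{96}\right) = - 3 \left(\left(-9\right) \frac{1}{96}\right) = \left(-3\right) \left(- \frac{3}{32}\right) = \frac{9}{32}$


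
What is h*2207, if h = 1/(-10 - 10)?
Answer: -2207/20 ≈ -110.35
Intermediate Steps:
h = -1/20 (h = 1/(-20) = -1/20 ≈ -0.050000)
h*2207 = -1/20*2207 = -2207/20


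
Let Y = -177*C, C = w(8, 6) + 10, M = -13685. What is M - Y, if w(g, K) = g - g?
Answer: -11915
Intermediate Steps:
w(g, K) = 0
C = 10 (C = 0 + 10 = 10)
Y = -1770 (Y = -177*10 = -1770)
M - Y = -13685 - 1*(-1770) = -13685 + 1770 = -11915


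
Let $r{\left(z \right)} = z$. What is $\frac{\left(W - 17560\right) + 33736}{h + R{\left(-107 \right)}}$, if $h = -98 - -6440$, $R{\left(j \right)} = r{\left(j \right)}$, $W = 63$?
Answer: $\frac{16239}{6235} \approx 2.6045$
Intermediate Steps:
$R{\left(j \right)} = j$
$h = 6342$ ($h = -98 + 6440 = 6342$)
$\frac{\left(W - 17560\right) + 33736}{h + R{\left(-107 \right)}} = \frac{\left(63 - 17560\right) + 33736}{6342 - 107} = \frac{\left(63 - 17560\right) + 33736}{6235} = \left(-17497 + 33736\right) \frac{1}{6235} = 16239 \cdot \frac{1}{6235} = \frac{16239}{6235}$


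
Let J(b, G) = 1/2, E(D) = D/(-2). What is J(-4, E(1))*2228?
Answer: 1114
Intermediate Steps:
E(D) = -D/2 (E(D) = D*(-½) = -D/2)
J(b, G) = ½
J(-4, E(1))*2228 = (½)*2228 = 1114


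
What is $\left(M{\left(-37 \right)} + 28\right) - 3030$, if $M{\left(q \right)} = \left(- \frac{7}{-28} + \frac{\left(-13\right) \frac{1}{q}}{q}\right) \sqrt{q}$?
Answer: $-3002 + \frac{1317 i \sqrt{37}}{5476} \approx -3002.0 + 1.4629 i$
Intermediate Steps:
$M{\left(q \right)} = \sqrt{q} \left(\frac{1}{4} - \frac{13}{q^{2}}\right)$ ($M{\left(q \right)} = \left(\left(-7\right) \left(- \frac{1}{28}\right) - \frac{13}{q^{2}}\right) \sqrt{q} = \left(\frac{1}{4} - \frac{13}{q^{2}}\right) \sqrt{q} = \sqrt{q} \left(\frac{1}{4} - \frac{13}{q^{2}}\right)$)
$\left(M{\left(-37 \right)} + 28\right) - 3030 = \left(\frac{-52 + \left(-37\right)^{2}}{4 \left(- 37 i \sqrt{37}\right)} + 28\right) - 3030 = \left(\frac{\frac{i \sqrt{37}}{1369} \left(-52 + 1369\right)}{4} + 28\right) - 3030 = \left(\frac{1}{4} \frac{i \sqrt{37}}{1369} \cdot 1317 + 28\right) - 3030 = \left(\frac{1317 i \sqrt{37}}{5476} + 28\right) - 3030 = \left(28 + \frac{1317 i \sqrt{37}}{5476}\right) - 3030 = -3002 + \frac{1317 i \sqrt{37}}{5476}$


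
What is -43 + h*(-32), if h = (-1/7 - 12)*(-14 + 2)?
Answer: -32941/7 ≈ -4705.9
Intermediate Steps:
h = 1020/7 (h = (-1*⅐ - 12)*(-12) = (-⅐ - 12)*(-12) = -85/7*(-12) = 1020/7 ≈ 145.71)
-43 + h*(-32) = -43 + (1020/7)*(-32) = -43 - 32640/7 = -32941/7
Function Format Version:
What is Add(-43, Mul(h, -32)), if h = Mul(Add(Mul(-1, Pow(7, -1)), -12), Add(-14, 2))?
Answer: Rational(-32941, 7) ≈ -4705.9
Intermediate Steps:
h = Rational(1020, 7) (h = Mul(Add(Mul(-1, Rational(1, 7)), -12), -12) = Mul(Add(Rational(-1, 7), -12), -12) = Mul(Rational(-85, 7), -12) = Rational(1020, 7) ≈ 145.71)
Add(-43, Mul(h, -32)) = Add(-43, Mul(Rational(1020, 7), -32)) = Add(-43, Rational(-32640, 7)) = Rational(-32941, 7)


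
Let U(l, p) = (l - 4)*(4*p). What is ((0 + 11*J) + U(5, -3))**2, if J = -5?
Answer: 4489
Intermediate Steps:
U(l, p) = 4*p*(-4 + l) (U(l, p) = (-4 + l)*(4*p) = 4*p*(-4 + l))
((0 + 11*J) + U(5, -3))**2 = ((0 + 11*(-5)) + 4*(-3)*(-4 + 5))**2 = ((0 - 55) + 4*(-3)*1)**2 = (-55 - 12)**2 = (-67)**2 = 4489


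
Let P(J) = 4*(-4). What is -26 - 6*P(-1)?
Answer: 70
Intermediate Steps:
P(J) = -16
-26 - 6*P(-1) = -26 - 6*(-16) = -26 + 96 = 70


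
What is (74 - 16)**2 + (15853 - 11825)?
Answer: 7392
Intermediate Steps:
(74 - 16)**2 + (15853 - 11825) = 58**2 + 4028 = 3364 + 4028 = 7392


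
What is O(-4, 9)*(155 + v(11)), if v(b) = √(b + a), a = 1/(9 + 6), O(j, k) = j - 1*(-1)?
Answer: -465 - √2490/5 ≈ -474.98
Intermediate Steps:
O(j, k) = 1 + j (O(j, k) = j + 1 = 1 + j)
a = 1/15 ≈ 0.066667
v(b) = √(1/15 + b) (v(b) = √(b + 1/15) = √(1/15 + b))
O(-4, 9)*(155 + v(11)) = (1 - 4)*(155 + √(15 + 225*11)/15) = -3*(155 + √(15 + 2475)/15) = -3*(155 + √2490/15) = -465 - √2490/5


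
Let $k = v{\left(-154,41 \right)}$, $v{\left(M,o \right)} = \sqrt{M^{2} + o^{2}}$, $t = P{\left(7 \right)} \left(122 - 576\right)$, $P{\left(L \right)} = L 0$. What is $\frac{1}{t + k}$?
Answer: $\frac{\sqrt{25397}}{25397} \approx 0.0062749$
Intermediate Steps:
$P{\left(L \right)} = 0$
$t = 0$ ($t = 0 \left(122 - 576\right) = 0 \left(-454\right) = 0$)
$k = \sqrt{25397}$ ($k = \sqrt{\left(-154\right)^{2} + 41^{2}} = \sqrt{23716 + 1681} = \sqrt{25397} \approx 159.36$)
$\frac{1}{t + k} = \frac{1}{0 + \sqrt{25397}} = \frac{1}{\sqrt{25397}} = \frac{\sqrt{25397}}{25397}$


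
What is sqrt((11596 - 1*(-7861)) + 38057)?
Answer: sqrt(57514) ≈ 239.82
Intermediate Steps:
sqrt((11596 - 1*(-7861)) + 38057) = sqrt((11596 + 7861) + 38057) = sqrt(19457 + 38057) = sqrt(57514)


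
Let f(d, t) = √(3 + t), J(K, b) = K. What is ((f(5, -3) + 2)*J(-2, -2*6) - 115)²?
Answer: 14161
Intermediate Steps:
((f(5, -3) + 2)*J(-2, -2*6) - 115)² = ((√(3 - 3) + 2)*(-2) - 115)² = ((√0 + 2)*(-2) - 115)² = ((0 + 2)*(-2) - 115)² = (2*(-2) - 115)² = (-4 - 115)² = (-119)² = 14161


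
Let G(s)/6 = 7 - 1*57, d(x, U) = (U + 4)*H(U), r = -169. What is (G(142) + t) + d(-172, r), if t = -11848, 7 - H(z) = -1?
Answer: -13468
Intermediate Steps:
H(z) = 8 (H(z) = 7 - 1*(-1) = 7 + 1 = 8)
d(x, U) = 32 + 8*U (d(x, U) = (U + 4)*8 = (4 + U)*8 = 32 + 8*U)
G(s) = -300 (G(s) = 6*(7 - 1*57) = 6*(7 - 57) = 6*(-50) = -300)
(G(142) + t) + d(-172, r) = (-300 - 11848) + (32 + 8*(-169)) = -12148 + (32 - 1352) = -12148 - 1320 = -13468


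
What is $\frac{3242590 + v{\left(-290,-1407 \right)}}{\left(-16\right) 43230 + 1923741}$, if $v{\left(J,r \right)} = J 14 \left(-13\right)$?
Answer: $\frac{3295370}{1232061} \approx 2.6747$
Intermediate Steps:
$v{\left(J,r \right)} = - 182 J$ ($v{\left(J,r \right)} = 14 J \left(-13\right) = - 182 J$)
$\frac{3242590 + v{\left(-290,-1407 \right)}}{\left(-16\right) 43230 + 1923741} = \frac{3242590 - -52780}{\left(-16\right) 43230 + 1923741} = \frac{3242590 + 52780}{-691680 + 1923741} = \frac{3295370}{1232061}$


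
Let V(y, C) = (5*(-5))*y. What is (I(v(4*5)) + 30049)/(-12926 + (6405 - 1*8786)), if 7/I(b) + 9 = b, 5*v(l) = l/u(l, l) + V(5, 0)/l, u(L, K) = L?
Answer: -6039709/3076707 ≈ -1.9630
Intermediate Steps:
V(y, C) = -25*y
v(l) = 1/5 - 25/l (v(l) = (l/l + (-25*5)/l)/5 = (1 - 125/l)/5 = 1/5 - 25/l)
I(b) = 7/(-9 + b)
(I(v(4*5)) + 30049)/(-12926 + (6405 - 1*8786)) = (7/(-9 + (-125 + 4*5)/(5*((4*5)))) + 30049)/(-12926 + (6405 - 1*8786)) = (7/(-9 + (1/5)*(-125 + 20)/20) + 30049)/(-12926 + (6405 - 8786)) = (7/(-9 + (1/5)*(1/20)*(-105)) + 30049)/(-12926 - 2381) = (7/(-9 - 21/20) + 30049)/(-15307) = (7/(-201/20) + 30049)*(-1/15307) = (7*(-20/201) + 30049)*(-1/15307) = (-140/201 + 30049)*(-1/15307) = (6039709/201)*(-1/15307) = -6039709/3076707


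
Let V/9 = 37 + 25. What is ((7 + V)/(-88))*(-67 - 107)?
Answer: 49155/44 ≈ 1117.2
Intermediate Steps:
V = 558 (V = 9*(37 + 25) = 9*62 = 558)
((7 + V)/(-88))*(-67 - 107) = ((7 + 558)/(-88))*(-67 - 107) = (565*(-1/88))*(-174) = -565/88*(-174) = 49155/44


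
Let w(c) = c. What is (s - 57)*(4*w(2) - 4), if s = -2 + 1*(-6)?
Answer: -260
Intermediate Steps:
s = -8 (s = -2 - 6 = -8)
(s - 57)*(4*w(2) - 4) = (-8 - 57)*(4*2 - 4) = -65*(8 - 4) = -65*4 = -260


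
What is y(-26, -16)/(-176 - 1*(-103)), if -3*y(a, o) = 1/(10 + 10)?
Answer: 1/4380 ≈ 0.00022831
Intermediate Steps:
y(a, o) = -1/60 (y(a, o) = -1/(3*(10 + 10)) = -⅓/20 = -⅓*1/20 = -1/60)
y(-26, -16)/(-176 - 1*(-103)) = -1/(60*(-176 - 1*(-103))) = -1/(60*(-176 + 103)) = -1/60/(-73) = -1/60*(-1/73) = 1/4380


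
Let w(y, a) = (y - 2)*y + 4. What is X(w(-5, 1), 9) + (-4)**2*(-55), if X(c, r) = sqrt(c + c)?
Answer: -880 + sqrt(78) ≈ -871.17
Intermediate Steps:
w(y, a) = 4 + y*(-2 + y) (w(y, a) = (-2 + y)*y + 4 = y*(-2 + y) + 4 = 4 + y*(-2 + y))
X(c, r) = sqrt(2)*sqrt(c) (X(c, r) = sqrt(2*c) = sqrt(2)*sqrt(c))
X(w(-5, 1), 9) + (-4)**2*(-55) = sqrt(2)*sqrt(4 + (-5)**2 - 2*(-5)) + (-4)**2*(-55) = sqrt(2)*sqrt(4 + 25 + 10) + 16*(-55) = sqrt(2)*sqrt(39) - 880 = sqrt(78) - 880 = -880 + sqrt(78)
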